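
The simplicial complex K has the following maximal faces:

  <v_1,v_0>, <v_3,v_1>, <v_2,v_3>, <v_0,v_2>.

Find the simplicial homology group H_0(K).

We work with the vertex ordering v_0 < v_1 < v_2 < v_3. The simplices of K, each written with vertices in increasing order, are:

  0-simplices (4): [v_0], [v_1], [v_2], [v_3]
  1-simplices (4): [v_0,v_1], [v_0,v_2], [v_1,v_3], [v_2,v_3]

giving chain groups C_0 ≅ Z^4, C_1 ≅ Z^4.

∂_1: C_1 → C_0 maps an edge to its endpoints' difference, ∂[p,q] = q − p.
As a 4×4 matrix over Z this has rank 3, with invariant factors (1,1,1).

Reading off H_k = ker ∂_k / im ∂_{k+1}:

  H_0: rank C_0 − rank ∂_1 = 4 − 3 = 1, and the invariant factors of ∂_1 are all 1, so H_0 = Z.

H_0 ≅ Z.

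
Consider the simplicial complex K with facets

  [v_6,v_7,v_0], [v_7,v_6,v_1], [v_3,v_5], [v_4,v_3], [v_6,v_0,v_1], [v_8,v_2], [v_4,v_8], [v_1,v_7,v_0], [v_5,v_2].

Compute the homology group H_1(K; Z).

H_1 ≅ Z.

Order the vertices as v_0 < v_1 < v_2 < v_3 < v_4 < v_5 < v_6 < v_7 < v_8. Listing each simplex with vertices in this order, K has dimension 2 with simplices:

  0-simplices (9): [v_0], [v_1], [v_2], [v_3], [v_4], [v_5], [v_6], [v_7], [v_8]
  1-simplices (11): [v_0,v_1], [v_0,v_6], [v_0,v_7], [v_1,v_6], [v_1,v_7], [v_2,v_5], [v_2,v_8], [v_3,v_4], [v_3,v_5], [v_4,v_8], [v_6,v_7]
  2-simplices (4): [v_0,v_1,v_6], [v_0,v_1,v_7], [v_0,v_6,v_7], [v_1,v_6,v_7]

Hence C_0 ≅ Z^9, C_1 ≅ Z^11, C_2 ≅ Z^4.

The boundary map ∂_1: C_1 → C_0 is given by ∂[p,q] = [q] − [p]. For instance
  ∂[v_6,v_7] = [v_7] − [v_6].
The resulting 9×11 matrix has rank 7, and its Smith normal form has invariant factors (1,1,1,1,1,1,1).

∂_2: C_2 → C_1 sends each 2-simplex [p,q,r] to [q,r] − [p,r] + [p,q]. For instance
  ∂[v_0,v_6,v_7] = [v_6,v_7] − [v_0,v_7] + [v_0,v_6],
  ∂[v_0,v_1,v_6] = [v_1,v_6] − [v_0,v_6] + [v_0,v_1].
The resulting 11×4 matrix has rank 3, and its Smith normal form has invariant factors (1,1,1).

Reading off H_k = ker ∂_k / im ∂_{k+1}:

  H_1: rank ker ∂_1 − rank ∂_2 = (11 − 7) − 3 = 1, and the invariant factors of ∂_2 are all 1, so H_1 = Z.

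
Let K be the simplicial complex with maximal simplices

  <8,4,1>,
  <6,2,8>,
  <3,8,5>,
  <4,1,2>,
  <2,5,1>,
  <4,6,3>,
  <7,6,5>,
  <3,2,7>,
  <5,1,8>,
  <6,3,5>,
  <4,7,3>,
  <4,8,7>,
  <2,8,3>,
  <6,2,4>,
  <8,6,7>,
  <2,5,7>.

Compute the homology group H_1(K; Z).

H_1 = Z^2.

K has 8 vertices, 24 edges, 16 triangles.
rank ∂_1 = 7, rank ∂_2 = 15 ⇒ b_1 = 24 − 7 − 15 = 2; all invariant factors of ∂_2 are 1 so no torsion. So H_1 ≅ Z^2.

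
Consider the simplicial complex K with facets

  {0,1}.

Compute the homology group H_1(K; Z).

H_1 = 0.

Order the vertices as 0 < 1. Listing each simplex with vertices in this order, K has dimension 1 with simplices:

  0-simplices (2): [0], [1]
  1-simplices (1): [0,1]

Hence C_0 ≅ Z^2, C_1 ≅ Z^1.

∂_1: C_1 → C_0 maps an edge to its endpoints' difference, ∂[p,q] = q − p.
The 2×1 boundary matrix has rank 1 and Smith normal form diag(1).

Now H_k = ker ∂_k / im ∂_{k+1}, so:

  H_1: rank ker ∂_1 − rank ∂_2 = (1 − 1) − 0 = 0, and there is no ∂_2, so H_1 = 0.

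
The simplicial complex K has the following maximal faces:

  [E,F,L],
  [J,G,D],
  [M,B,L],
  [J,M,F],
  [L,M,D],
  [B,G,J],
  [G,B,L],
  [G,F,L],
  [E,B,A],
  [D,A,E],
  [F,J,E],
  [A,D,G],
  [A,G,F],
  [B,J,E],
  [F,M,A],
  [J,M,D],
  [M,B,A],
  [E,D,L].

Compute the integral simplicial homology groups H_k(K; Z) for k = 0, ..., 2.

H_0 ≅ Z,  H_1 ≅ Z^2,  H_2 ≅ Z.

Fix the vertex order A < B < D < E < F < G < J < L < M and write every simplex with vertices in increasing order. Then dim K = 2 and the simplices of K are:

  0-simplices (9): A, B, D, E, F, G, J, L, M
  1-simplices (27): AB, AD, AE, AF, AG, AM, BE, BG, BJ, BL, BM, DE, DG, DJ, DL, DM, EF, EJ, EL, FG, FJ, FL, FM, GJ, GL, JM, LM
  2-simplices (18): ABE, ABM, ADE, ADG, AFG, AFM, BEJ, BGJ, BGL, BLM, DEL, DGJ, DJM, DLM, EFJ, EFL, FGL, FJM

giving chain groups C_0 ≅ Z^9, C_1 ≅ Z^27, C_2 ≅ Z^18.

Boundary ∂_1: C_1 → C_0 maps an edge to its endpoints' difference, ∂[p,q] = q − p.
As a 9×27 matrix over Z this has rank 8, with invariant factors (1,1,1,1,1,1,1,1).

∂_2: C_2 → C_1 acts by ∂[p,q,r] = [q,r] − [p,r] + [p,q]. For instance
  ∂ADG = DG − AG + AD,
  ∂BEJ = EJ − BJ + BE.
The resulting 27×18 matrix has rank 17, and its Smith normal form has invariant factors (1,1,1,1,1,1,1,1,1,1,1,1,1,1,1,1,1).

From H_k ≅ ker(∂_k) / im(∂_{k+1}) we obtain:

  H_0: rank C_0 − rank ∂_1 = 9 − 8 = 1, and the invariant factors of ∂_1 are all 1, so H_0 ≅ Z.
  H_1: rank ker ∂_1 − rank ∂_2 = (27 − 8) − 17 = 2, and the invariant factors of ∂_2 are all 1, so H_1 ≅ Z^2.
  H_2: rank ker ∂_2 − rank ∂_3 = (18 − 17) − 0 = 1, and there is no ∂_3, so H_2 ≅ Z.

(K is a triangulation of the torus T^2.)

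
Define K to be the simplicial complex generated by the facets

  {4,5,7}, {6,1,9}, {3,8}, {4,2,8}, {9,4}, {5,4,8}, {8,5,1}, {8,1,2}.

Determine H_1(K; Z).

Take the total order 1 < 2 < 3 < 4 < 5 < 6 < 7 < 8 < 9 on the vertex set. Then K (dimension 2) consists of the simplices:

  0-simplices (9): [1], [2], [3], [4], [5], [6], [7], [8], [9]
  1-simplices (15): [1,2], [1,5], [1,6], [1,8], [1,9], [2,4], [2,8], [3,8], [4,5], [4,7], [4,8], [4,9], [5,7], [5,8], [6,9]
  2-simplices (6): [1,2,8], [1,5,8], [1,6,9], [2,4,8], [4,5,7], [4,5,8]

so the chain groups are C_0 ≅ Z^9, C_1 ≅ Z^15, C_2 ≅ Z^6.

Boundary ∂_1: C_1 → C_0 is given by ∂[p,q] = [q] − [p].
The 9×15 boundary matrix has rank 8 and Smith normal form diag(1,1,1,1,1,1,1,1).

Boundary ∂_2: C_2 → C_1 acts by ∂[p,q,r] = [q,r] − [p,r] + [p,q]. For instance
  ∂[4,5,7] = [5,7] − [4,7] + [4,5],
  ∂[1,2,8] = [2,8] − [1,8] + [1,2].
As a 15×6 matrix over Z this has rank 6, with invariant factors (1,1,1,1,1,1).

From H_k ≅ ker(∂_k) / im(∂_{k+1}) we obtain:

  H_1: rank ker ∂_1 − rank ∂_2 = (15 − 8) − 6 = 1, and the invariant factors of ∂_2 are all 1, so H_1 = Z.

H_1 ≅ Z.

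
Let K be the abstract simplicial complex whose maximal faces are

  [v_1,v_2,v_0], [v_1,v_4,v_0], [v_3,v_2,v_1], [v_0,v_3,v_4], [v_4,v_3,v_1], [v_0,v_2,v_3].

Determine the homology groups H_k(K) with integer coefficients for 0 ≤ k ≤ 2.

K has 5 vertices, 9 edges, 6 triangles.
rank ∂_0 = 0, rank ∂_1 = 4 ⇒ b_0 = 5 − 0 − 4 = 1; all invariant factors of ∂_1 are 1 so no torsion. So H_0 = Z.
rank ∂_1 = 4, rank ∂_2 = 5 ⇒ b_1 = 9 − 4 − 5 = 0; all invariant factors of ∂_2 are 1 so no torsion. So H_1 = 0.
rank ∂_2 = 5, rank ∂_3 = 0 ⇒ b_2 = 6 − 5 − 0 = 1. So H_2 = Z.

H_0 = Z,  H_1 = 0,  H_2 = Z.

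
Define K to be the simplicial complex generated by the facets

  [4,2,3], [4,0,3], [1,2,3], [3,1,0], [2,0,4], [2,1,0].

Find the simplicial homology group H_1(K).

H_1 = 0.

We work with the vertex ordering 0 < 1 < 2 < 3 < 4. The simplices of K, each written with vertices in increasing order, are:

  0-simplices (5): [0], [1], [2], [3], [4]
  1-simplices (9): [0,1], [0,2], [0,3], [0,4], [1,2], [1,3], [2,3], [2,4], [3,4]
  2-simplices (6): [0,1,2], [0,1,3], [0,2,4], [0,3,4], [1,2,3], [2,3,4]

so the chain groups are C_0 ≅ Z^5, C_1 ≅ Z^9, C_2 ≅ Z^6.

Boundary ∂_1: C_1 → C_0 sends each edge [p,q] (with p < q) to q − p. For instance
  ∂[0,2] = [2] − [0].
As a 5×9 matrix over Z this has rank 4, with invariant factors (1,1,1,1).

∂_2: C_2 → C_1 maps a triangle to the signed sum of its edges. For instance
  ∂[1,2,3] = [2,3] − [1,3] + [1,2],
  ∂[0,1,2] = [1,2] − [0,2] + [0,1].
The 9×6 boundary matrix has rank 5 and Smith normal form diag(1,1,1,1,1).

From H_k ≅ ker(∂_k) / im(∂_{k+1}) we obtain:

  H_1: rank ker ∂_1 − rank ∂_2 = (9 − 4) − 5 = 0, and the invariant factors of ∂_2 are all 1, so H_1 = 0.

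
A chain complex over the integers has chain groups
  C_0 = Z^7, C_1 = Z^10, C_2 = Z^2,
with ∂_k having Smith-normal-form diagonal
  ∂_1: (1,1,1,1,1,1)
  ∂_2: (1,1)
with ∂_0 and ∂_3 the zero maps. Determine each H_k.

H_0 ≅ Z,  H_1 ≅ Z^2,  H_2 = 0.

H_0: b_0 = 7 − 0 − 6 = 1; torsion from ∂_1 factors > 1: none. So H_0 ≅ Z.
H_1: b_1 = 10 − 6 − 2 = 2; torsion from ∂_2 factors > 1: none. So H_1 ≅ Z^2.
H_2: b_2 = 2 − 2 − 0 = 0; torsion from ∂_3 factors > 1: none. So H_2 ≅ 0.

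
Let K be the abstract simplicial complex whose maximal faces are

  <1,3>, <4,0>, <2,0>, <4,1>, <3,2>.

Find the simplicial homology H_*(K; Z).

H_0 = Z,  H_1 = Z.

We work with the vertex ordering 0 < 1 < 2 < 3 < 4. The simplices of K, each written with vertices in increasing order, are:

  0-simplices (5): [0], [1], [2], [3], [4]
  1-simplices (5): [0,2], [0,4], [1,3], [1,4], [2,3]

giving chain groups C_0 ≅ Z^5, C_1 ≅ Z^5.

The boundary map ∂_1: C_1 → C_0 sends each edge [p,q] (with p < q) to q − p. For instance
  ∂[2,3] = [3] − [2].
As a 5×5 matrix over Z this has rank 4, with invariant factors (1,1,1,1).

Reading off H_k = ker ∂_k / im ∂_{k+1}:

  H_0: rank C_0 − rank ∂_1 = 5 − 4 = 1, and the invariant factors of ∂_1 are all 1, so H_0 = Z.
  H_1: rank ker ∂_1 − rank ∂_2 = (5 − 4) − 0 = 1, and there is no ∂_2, so H_1 = Z.

As a check, the Euler characteristic is 5 − 5 = 0, which agrees with 1 − 1 = 0.
(K is a triangulation of the circle S^1.)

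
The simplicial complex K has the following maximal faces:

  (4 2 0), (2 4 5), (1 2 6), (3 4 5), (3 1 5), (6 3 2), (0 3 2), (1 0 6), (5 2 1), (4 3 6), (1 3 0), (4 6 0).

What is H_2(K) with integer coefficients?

Order the vertices as 0 < 1 < 2 < 3 < 4 < 5 < 6. Listing each simplex with vertices in this order, K has dimension 2 with simplices:

  0-simplices (7): [0], [1], [2], [3], [4], [5], [6]
  1-simplices (18): [0,1], [0,2], [0,3], [0,4], [0,6], [1,2], [1,3], [1,5], [1,6], [2,3], [2,4], [2,5], [2,6], [3,4], [3,5], [3,6], [4,5], [4,6]
  2-simplices (12): [0,1,3], [0,1,6], [0,2,3], [0,2,4], [0,4,6], [1,2,5], [1,2,6], [1,3,5], [2,3,6], [2,4,5], [3,4,5], [3,4,6]

giving chain groups C_0 ≅ Z^7, C_1 ≅ Z^18, C_2 ≅ Z^12.

Boundary ∂_1: C_1 → C_0 is given by ∂[p,q] = [q] − [p]. For instance
  ∂[1,5] = [5] − [1].
The 7×18 boundary matrix has rank 6 and Smith normal form diag(1,1,1,1,1,1).

The boundary map ∂_2: C_2 → C_1 maps a triangle to the signed sum of its edges. For instance
  ∂[0,2,4] = [2,4] − [0,4] + [0,2],
  ∂[3,4,5] = [4,5] − [3,5] + [3,4].
As a 18×12 matrix over Z this has rank 12, with invariant factors (1,1,1,1,1,1,1,1,1,1,1,2).

Now H_k = ker ∂_k / im ∂_{k+1}, so:

  H_2: rank ker ∂_2 − rank ∂_3 = (12 − 12) − 0 = 0, and there is no ∂_3, so H_2 ≅ 0.

H_2 = 0.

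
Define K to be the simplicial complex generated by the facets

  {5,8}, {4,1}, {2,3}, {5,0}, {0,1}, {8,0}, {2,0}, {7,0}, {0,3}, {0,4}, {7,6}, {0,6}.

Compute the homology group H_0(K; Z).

H_0 ≅ Z.

Fix the vertex order 0 < 1 < 2 < 3 < 4 < 5 < 6 < 7 < 8 and write every simplex with vertices in increasing order. Then dim K = 1 and the simplices of K are:

  0-simplices (9): [0], [1], [2], [3], [4], [5], [6], [7], [8]
  1-simplices (12): [0,1], [0,2], [0,3], [0,4], [0,5], [0,6], [0,7], [0,8], [1,4], [2,3], [5,8], [6,7]

Hence C_0 ≅ Z^9, C_1 ≅ Z^12.

Boundary ∂_1: C_1 → C_0 sends each edge [p,q] (with p < q) to q − p. For instance
  ∂[2,3] = [3] − [2].
The resulting 9×12 matrix has rank 8, and its Smith normal form has invariant factors (1,1,1,1,1,1,1,1).

Reading off H_k = ker ∂_k / im ∂_{k+1}:

  H_0: rank C_0 − rank ∂_1 = 9 − 8 = 1, and the invariant factors of ∂_1 are all 1, so H_0 ≅ Z.

(K is a triangulation of a wedge of 4 circles.)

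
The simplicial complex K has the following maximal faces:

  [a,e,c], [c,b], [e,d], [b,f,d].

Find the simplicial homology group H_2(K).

We work with the vertex ordering a < b < c < d < e < f. The simplices of K, each written with vertices in increasing order, are:

  0-simplices (6): a, b, c, d, e, f
  1-simplices (8): ac, ae, bc, bd, bf, ce, de, df
  2-simplices (2): ace, bdf

so the chain groups are C_0 ≅ Z^6, C_1 ≅ Z^8, C_2 ≅ Z^2.

∂_1: C_1 → C_0 sends each edge [p,q] (with p < q) to q − p.
The 6×8 boundary matrix has rank 5 and Smith normal form diag(1,1,1,1,1).

The boundary map ∂_2: C_2 → C_1 maps a triangle to the signed sum of its edges. For instance
  ∂bdf = df − bf + bd,
  ∂ace = ce − ae + ac.
This gives a 8×2 integer matrix of rank 2; reducing to Smith normal form yields diagonal entries (1,1).

Reading off H_k = ker ∂_k / im ∂_{k+1}:

  H_2: rank ker ∂_2 − rank ∂_3 = (2 − 2) − 0 = 0, and there is no ∂_3, so H_2 ≅ 0.

H_2 = 0.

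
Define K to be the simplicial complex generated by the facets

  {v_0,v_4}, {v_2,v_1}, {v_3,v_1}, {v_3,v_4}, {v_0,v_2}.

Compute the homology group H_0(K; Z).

We work with the vertex ordering v_0 < v_1 < v_2 < v_3 < v_4. The simplices of K, each written with vertices in increasing order, are:

  0-simplices (5): [v_0], [v_1], [v_2], [v_3], [v_4]
  1-simplices (5): [v_0,v_2], [v_0,v_4], [v_1,v_2], [v_1,v_3], [v_3,v_4]

so the chain groups are C_0 ≅ Z^5, C_1 ≅ Z^5.

The boundary map ∂_1: C_1 → C_0 sends each edge [p,q] (with p < q) to q − p. For instance
  ∂[v_1,v_2] = [v_2] − [v_1].
As a 5×5 matrix over Z this has rank 4, with invariant factors (1,1,1,1).

From H_k ≅ ker(∂_k) / im(∂_{k+1}) we obtain:

  H_0: rank C_0 − rank ∂_1 = 5 − 4 = 1, and the invariant factors of ∂_1 are all 1, so H_0 = Z.

H_0 = Z.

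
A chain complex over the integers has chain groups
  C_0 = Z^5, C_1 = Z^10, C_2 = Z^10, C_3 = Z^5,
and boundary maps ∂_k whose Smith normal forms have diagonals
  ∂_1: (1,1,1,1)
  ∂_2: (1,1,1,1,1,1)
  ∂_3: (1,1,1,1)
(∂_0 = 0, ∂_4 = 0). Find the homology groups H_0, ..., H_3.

H_0: b_0 = 5 − 0 − 4 = 1; torsion from ∂_1 factors > 1: none. So H_0 = Z.
H_1: b_1 = 10 − 4 − 6 = 0; torsion from ∂_2 factors > 1: none. So H_1 = 0.
H_2: b_2 = 10 − 6 − 4 = 0; torsion from ∂_3 factors > 1: none. So H_2 = 0.
H_3: b_3 = 5 − 4 − 0 = 1; torsion from ∂_4 factors > 1: none. So H_3 = Z.

H_0 = Z,  H_1 = 0,  H_2 = 0,  H_3 = Z.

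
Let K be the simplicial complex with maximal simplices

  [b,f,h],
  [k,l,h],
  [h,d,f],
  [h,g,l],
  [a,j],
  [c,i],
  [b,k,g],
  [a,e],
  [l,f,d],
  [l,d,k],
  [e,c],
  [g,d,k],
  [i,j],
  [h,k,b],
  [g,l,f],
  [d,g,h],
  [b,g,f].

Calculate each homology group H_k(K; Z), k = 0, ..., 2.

Fix the vertex order a < b < c < d < e < f < g < h < i < j < k < l and write every simplex with vertices in increasing order. Then dim K = 2 and the simplices of K are:

  0-simplices (12): a, b, c, d, e, f, g, h, i, j, k, l
  1-simplices (23): ae, aj, bf, bg, bh, bk, ce, ci, df, dg, dh, dk, dl, fg, fh, fl, gh, gk, gl, hk, hl, ij, kl
  2-simplices (12): bfg, bfh, bgk, bhk, dfh, dfl, dgh, dgk, dkl, fgl, ghl, hkl

Hence C_0 ≅ Z^12, C_1 ≅ Z^23, C_2 ≅ Z^12.

Boundary ∂_1: C_1 → C_0 maps an edge to its endpoints' difference, ∂[p,q] = q − p. For instance
  ∂bh = h − b.
The 12×23 boundary matrix has rank 10 and Smith normal form diag(1,1,1,1,1,1,1,1,1,1).

Boundary ∂_2: C_2 → C_1 acts by ∂[p,q,r] = [q,r] − [p,r] + [p,q]. For instance
  ∂fgl = gl − fl + fg,
  ∂dfl = fl − dl + df.
The 23×12 boundary matrix has rank 12 and Smith normal form diag(1,1,1,1,1,1,1,1,1,1,1,2).

Now H_k = ker ∂_k / im ∂_{k+1}, so:

  H_0: rank C_0 − rank ∂_1 = 12 − 10 = 2, and the invariant factors of ∂_1 are all 1, so H_0 ≅ Z^2.
  H_1: rank ker ∂_1 − rank ∂_2 = (23 − 10) − 12 = 1, and ∂_2 has invariant factor 2 > 1, so H_1 ≅ Z ⊕ Z_2.
  H_2: rank ker ∂_2 − rank ∂_3 = (12 − 12) − 0 = 0, and there is no ∂_3, so H_2 ≅ 0.

(K is a triangulation of the disjoint union of the circle S^1 and the real projective plane RP^2.)

H_0 ≅ Z^2,  H_1 ≅ Z ⊕ Z_2,  H_2 = 0.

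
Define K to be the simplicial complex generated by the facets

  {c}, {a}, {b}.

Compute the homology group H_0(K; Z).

H_0 = Z^3.

We work with the vertex ordering a < b < c. The simplices of K, each written with vertices in increasing order, are:

  0-simplices (3): a, b, c

giving chain groups C_0 ≅ Z^3.

Reading off H_k = ker ∂_k / im ∂_{k+1}:

  H_0: rank C_0 − rank ∂_1 = 3 − 0 = 3, and there is no ∂_1, so H_0 ≅ Z^3.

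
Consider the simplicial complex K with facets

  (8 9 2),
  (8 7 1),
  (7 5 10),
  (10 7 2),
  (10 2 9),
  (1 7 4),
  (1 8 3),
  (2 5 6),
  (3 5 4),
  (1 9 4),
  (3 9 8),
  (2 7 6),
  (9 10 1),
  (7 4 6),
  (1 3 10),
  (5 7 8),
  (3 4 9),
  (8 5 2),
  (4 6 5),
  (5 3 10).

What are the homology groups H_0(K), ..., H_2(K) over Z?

H_0 = Z,  H_1 = Z ⊕ Z/2Z,  H_2 = 0.

Fix the vertex order 1 < 2 < 3 < 4 < 5 < 6 < 7 < 8 < 9 < 10 and write every simplex with vertices in increasing order. Then dim K = 2 and the simplices of K are:

  0-simplices (10): [1], [2], [3], [4], [5], [6], [7], [8], [9], [10]
  1-simplices (30): (30 of them)
  2-simplices (20): (20 of them)

so the chain groups are C_0 ≅ Z^10, C_1 ≅ Z^30, C_2 ≅ Z^20.

∂_1: C_1 → C_0 is given by ∂[p,q] = [q] − [p]. For instance
  ∂[1,10] = [10] − [1].
The 10×30 boundary matrix has rank 9 and Smith normal form diag(1,1,1,1,1,1,1,1,1).

∂_2: C_2 → C_1 sends each 2-simplex [p,q,r] to [q,r] − [p,r] + [p,q]. For instance
  ∂[2,7,10] = [7,10] − [2,10] + [2,7],
  ∂[3,4,9] = [4,9] − [3,9] + [3,4].
This gives a 30×20 integer matrix of rank 20; reducing to Smith normal form yields diagonal entries (1,1,1,1,1,1,1,1,1,1,1,1,1,1,1,1,1,1,1,2).

Computing H_k = (kernel of ∂_k) / (image of ∂_{k+1}):

  H_0: rank C_0 − rank ∂_1 = 10 − 9 = 1, and the invariant factors of ∂_1 are all 1, so H_0 = Z.
  H_1: rank ker ∂_1 − rank ∂_2 = (30 − 9) − 20 = 1, and ∂_2 has invariant factor 2 > 1, so H_1 = Z ⊕ Z/2Z.
  H_2: rank ker ∂_2 − rank ∂_3 = (20 − 20) − 0 = 0, and there is no ∂_3, so H_2 = 0.

As a check, the Euler characteristic is 10 − 30 + 20 = 0, which agrees with 1 − 1 + 0 = 0.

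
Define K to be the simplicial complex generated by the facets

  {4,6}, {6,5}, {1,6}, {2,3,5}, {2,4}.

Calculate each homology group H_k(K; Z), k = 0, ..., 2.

Order the vertices as 1 < 2 < 3 < 4 < 5 < 6. Listing each simplex with vertices in this order, K has dimension 2 with simplices:

  0-simplices (6): [1], [2], [3], [4], [5], [6]
  1-simplices (7): [1,6], [2,3], [2,4], [2,5], [3,5], [4,6], [5,6]
  2-simplices (1): [2,3,5]

so the chain groups are C_0 ≅ Z^6, C_1 ≅ Z^7, C_2 ≅ Z^1.

∂_1: C_1 → C_0 is given by ∂[p,q] = [q] − [p]. For instance
  ∂[3,5] = [5] − [3].
The resulting 6×7 matrix has rank 5, and its Smith normal form has invariant factors (1,1,1,1,1).

Boundary ∂_2: C_2 → C_1 maps a triangle to the signed sum of its edges. For instance
  ∂[2,3,5] = [3,5] − [2,5] + [2,3].
The resulting 7×1 matrix has rank 1, and its Smith normal form has invariant factors (1).

Computing H_k = (kernel of ∂_k) / (image of ∂_{k+1}):

  H_0: rank C_0 − rank ∂_1 = 6 − 5 = 1, and the invariant factors of ∂_1 are all 1, so H_0 ≅ Z.
  H_1: rank ker ∂_1 − rank ∂_2 = (7 − 5) − 1 = 1, and the invariant factors of ∂_2 are all 1, so H_1 ≅ Z.
  H_2: rank ker ∂_2 − rank ∂_3 = (1 − 1) − 0 = 0, and there is no ∂_3, so H_2 ≅ 0.

H_0 = Z,  H_1 = Z,  H_2 = 0.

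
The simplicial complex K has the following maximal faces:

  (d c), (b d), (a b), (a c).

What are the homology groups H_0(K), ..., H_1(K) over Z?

H_0 = Z,  H_1 = Z.

Fix the vertex order a < b < c < d and write every simplex with vertices in increasing order. Then dim K = 1 and the simplices of K are:

  0-simplices (4): a, b, c, d
  1-simplices (4): ab, ac, bd, cd

Hence C_0 ≅ Z^4, C_1 ≅ Z^4.

The boundary map ∂_1: C_1 → C_0 maps an edge to its endpoints' difference, ∂[p,q] = q − p. For instance
  ∂ac = c − a.
The 4×4 boundary matrix has rank 3 and Smith normal form diag(1,1,1).

Now H_k = ker ∂_k / im ∂_{k+1}, so:

  H_0: rank C_0 − rank ∂_1 = 4 − 3 = 1, and the invariant factors of ∂_1 are all 1, so H_0 ≅ Z.
  H_1: rank ker ∂_1 − rank ∂_2 = (4 − 3) − 0 = 1, and there is no ∂_2, so H_1 ≅ Z.

As a check, the Euler characteristic is 4 − 4 = 0, which agrees with 1 − 1 = 0.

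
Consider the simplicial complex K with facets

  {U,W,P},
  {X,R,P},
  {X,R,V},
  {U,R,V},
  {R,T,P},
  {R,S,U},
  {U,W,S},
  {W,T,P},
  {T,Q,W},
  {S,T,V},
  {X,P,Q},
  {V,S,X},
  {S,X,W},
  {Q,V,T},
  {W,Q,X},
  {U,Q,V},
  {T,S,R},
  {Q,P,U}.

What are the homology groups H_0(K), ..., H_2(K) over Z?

Take the total order P < Q < R < S < T < U < V < W < X on the vertex set. Then K (dimension 2) consists of the simplices:

  0-simplices (9): P, Q, R, S, T, U, V, W, X
  1-simplices (27): PQ, PR, PT, PU, PW, PX, QT, QU, QV, QW, QX, RS, RT, RU, RV, RX, ST, SU, SV, SW, SX, TV, TW, UV, UW, VX, WX
  2-simplices (18): PQU, PQX, PRT, PRX, PTW, PUW, QTV, QTW, QUV, QWX, RST, RSU, RUV, RVX, STV, SUW, SVX, SWX

giving chain groups C_0 ≅ Z^9, C_1 ≅ Z^27, C_2 ≅ Z^18.

Boundary ∂_1: C_1 → C_0 sends each edge [p,q] (with p < q) to q − p. For instance
  ∂PR = R − P.
The 9×27 boundary matrix has rank 8 and Smith normal form diag(1,1,1,1,1,1,1,1).

∂_2: C_2 → C_1 maps a triangle to the signed sum of its edges. For instance
  ∂QWX = WX − QX + QW,
  ∂PUW = UW − PW + PU.
As a 27×18 matrix over Z this has rank 18, with invariant factors (1,1,1,1,1,1,1,1,1,1,1,1,1,1,1,1,1,2).

From H_k ≅ ker(∂_k) / im(∂_{k+1}) we obtain:

  H_0: rank C_0 − rank ∂_1 = 9 − 8 = 1, and the invariant factors of ∂_1 are all 1, so H_0 = Z.
  H_1: rank ker ∂_1 − rank ∂_2 = (27 − 8) − 18 = 1, and ∂_2 has invariant factor 2 > 1, so H_1 = Z ⊕ Z/2.
  H_2: rank ker ∂_2 − rank ∂_3 = (18 − 18) − 0 = 0, and there is no ∂_3, so H_2 = 0.

As a check, the Euler characteristic is 9 − 27 + 18 = 0, which agrees with 1 − 1 + 0 = 0.

H_0 ≅ Z,  H_1 ≅ Z ⊕ Z/2,  H_2 = 0.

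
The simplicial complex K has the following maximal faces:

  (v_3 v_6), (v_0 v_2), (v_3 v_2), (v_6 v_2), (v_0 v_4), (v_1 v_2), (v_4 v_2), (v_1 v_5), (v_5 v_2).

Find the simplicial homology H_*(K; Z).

H_0 = Z,  H_1 = Z^3.

We work with the vertex ordering v_0 < v_1 < v_2 < v_3 < v_4 < v_5 < v_6. The simplices of K, each written with vertices in increasing order, are:

  0-simplices (7): [v_0], [v_1], [v_2], [v_3], [v_4], [v_5], [v_6]
  1-simplices (9): [v_0,v_2], [v_0,v_4], [v_1,v_2], [v_1,v_5], [v_2,v_3], [v_2,v_4], [v_2,v_5], [v_2,v_6], [v_3,v_6]

giving chain groups C_0 ≅ Z^7, C_1 ≅ Z^9.

Boundary ∂_1: C_1 → C_0 sends each edge [p,q] (with p < q) to q − p.
This gives a 7×9 integer matrix of rank 6; reducing to Smith normal form yields diagonal entries (1,1,1,1,1,1).

From H_k ≅ ker(∂_k) / im(∂_{k+1}) we obtain:

  H_0: rank C_0 − rank ∂_1 = 7 − 6 = 1, and the invariant factors of ∂_1 are all 1, so H_0 ≅ Z.
  H_1: rank ker ∂_1 − rank ∂_2 = (9 − 6) − 0 = 3, and there is no ∂_2, so H_1 ≅ Z^3.

As a check, the Euler characteristic is 7 − 9 = -2, which agrees with 1 − 3 = -2.
(K is a triangulation of a wedge of 3 circles.)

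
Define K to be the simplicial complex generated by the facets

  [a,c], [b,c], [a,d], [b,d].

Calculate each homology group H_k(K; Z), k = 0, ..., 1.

H_0 ≅ Z,  H_1 ≅ Z.

Take the total order a < b < c < d on the vertex set. Then K (dimension 1) consists of the simplices:

  0-simplices (4): a, b, c, d
  1-simplices (4): ac, ad, bc, bd

so the chain groups are C_0 ≅ Z^4, C_1 ≅ Z^4.

The boundary map ∂_1: C_1 → C_0 is given by ∂[p,q] = [q] − [p].
The 4×4 boundary matrix has rank 3 and Smith normal form diag(1,1,1).

Computing H_k = (kernel of ∂_k) / (image of ∂_{k+1}):

  H_0: rank C_0 − rank ∂_1 = 4 − 3 = 1, and the invariant factors of ∂_1 are all 1, so H_0 = Z.
  H_1: rank ker ∂_1 − rank ∂_2 = (4 − 3) − 0 = 1, and there is no ∂_2, so H_1 = Z.

As a check, the Euler characteristic is 4 − 4 = 0, which agrees with 1 − 1 = 0.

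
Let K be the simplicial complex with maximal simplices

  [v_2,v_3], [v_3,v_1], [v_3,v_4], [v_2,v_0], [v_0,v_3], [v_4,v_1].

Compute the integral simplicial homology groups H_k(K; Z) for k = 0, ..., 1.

H_0 ≅ Z,  H_1 ≅ Z^2.

Order the vertices as v_0 < v_1 < v_2 < v_3 < v_4. Listing each simplex with vertices in this order, K has dimension 1 with simplices:

  0-simplices (5): [v_0], [v_1], [v_2], [v_3], [v_4]
  1-simplices (6): [v_0,v_2], [v_0,v_3], [v_1,v_3], [v_1,v_4], [v_2,v_3], [v_3,v_4]

so the chain groups are C_0 ≅ Z^5, C_1 ≅ Z^6.

∂_1: C_1 → C_0 is given by ∂[p,q] = [q] − [p]. For instance
  ∂[v_0,v_2] = [v_2] − [v_0].
The 5×6 boundary matrix has rank 4 and Smith normal form diag(1,1,1,1).

Computing H_k = (kernel of ∂_k) / (image of ∂_{k+1}):

  H_0: rank C_0 − rank ∂_1 = 5 − 4 = 1, and the invariant factors of ∂_1 are all 1, so H_0 ≅ Z.
  H_1: rank ker ∂_1 − rank ∂_2 = (6 − 4) − 0 = 2, and there is no ∂_2, so H_1 ≅ Z^2.

As a check, the Euler characteristic is 5 − 6 = -1, which agrees with 1 − 2 = -1.
(K is a triangulation of a wedge of 2 circles.)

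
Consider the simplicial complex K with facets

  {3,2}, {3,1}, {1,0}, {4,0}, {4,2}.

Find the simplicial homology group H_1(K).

K has 5 vertices, 5 edges.
rank ∂_1 = 4, rank ∂_2 = 0 ⇒ b_1 = 5 − 4 − 0 = 1. So H_1 = Z.

H_1 ≅ Z.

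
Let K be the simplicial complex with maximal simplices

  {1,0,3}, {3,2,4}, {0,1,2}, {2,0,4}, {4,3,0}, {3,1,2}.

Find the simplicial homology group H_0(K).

Fix the vertex order 0 < 1 < 2 < 3 < 4 and write every simplex with vertices in increasing order. Then dim K = 2 and the simplices of K are:

  0-simplices (5): [0], [1], [2], [3], [4]
  1-simplices (9): [0,1], [0,2], [0,3], [0,4], [1,2], [1,3], [2,3], [2,4], [3,4]
  2-simplices (6): [0,1,2], [0,1,3], [0,2,4], [0,3,4], [1,2,3], [2,3,4]

Hence C_0 ≅ Z^5, C_1 ≅ Z^9, C_2 ≅ Z^6.

Boundary ∂_1: C_1 → C_0 is given by ∂[p,q] = [q] − [p]. For instance
  ∂[3,4] = [4] − [3].
As a 5×9 matrix over Z this has rank 4, with invariant factors (1,1,1,1).

Boundary ∂_2: C_2 → C_1 maps a triangle to the signed sum of its edges. For instance
  ∂[1,2,3] = [2,3] − [1,3] + [1,2],
  ∂[0,3,4] = [3,4] − [0,4] + [0,3].
The resulting 9×6 matrix has rank 5, and its Smith normal form has invariant factors (1,1,1,1,1).

Reading off H_k = ker ∂_k / im ∂_{k+1}:

  H_0: rank C_0 − rank ∂_1 = 5 − 4 = 1, and the invariant factors of ∂_1 are all 1, so H_0 ≅ Z.

H_0 = Z.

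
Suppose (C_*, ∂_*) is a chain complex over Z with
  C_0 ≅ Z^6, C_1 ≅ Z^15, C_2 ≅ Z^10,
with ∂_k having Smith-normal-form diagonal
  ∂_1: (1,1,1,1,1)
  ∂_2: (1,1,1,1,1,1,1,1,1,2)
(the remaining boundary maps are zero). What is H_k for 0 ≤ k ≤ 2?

H_0 ≅ Z,  H_1 ≅ Z/2,  H_2 = 0.

H_0: b_0 = 6 − 0 − 5 = 1; torsion from ∂_1 factors > 1: none. So H_0 ≅ Z.
H_1: b_1 = 15 − 5 − 10 = 0; torsion from ∂_2 factors > 1: [2]. So H_1 ≅ Z/2.
H_2: b_2 = 10 − 10 − 0 = 0; torsion from ∂_3 factors > 1: none. So H_2 ≅ 0.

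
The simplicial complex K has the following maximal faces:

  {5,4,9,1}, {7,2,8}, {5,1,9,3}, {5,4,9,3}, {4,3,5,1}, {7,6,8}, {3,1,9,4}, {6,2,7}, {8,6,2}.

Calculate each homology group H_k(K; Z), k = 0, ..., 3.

H_0 = Z^2,  H_1 = 0,  H_2 = Z,  H_3 = Z.

Order the vertices as 1 < 2 < 3 < 4 < 5 < 6 < 7 < 8 < 9. Listing each simplex with vertices in this order, K has dimension 3 with simplices:

  0-simplices (9): [1], [2], [3], [4], [5], [6], [7], [8], [9]
  1-simplices (16): [1,3], [1,4], [1,5], [1,9], [2,6], [2,7], [2,8], [3,4], [3,5], [3,9], [4,5], [4,9], [5,9], [6,7], [6,8], [7,8]
  2-simplices (14): [1,3,4], [1,3,5], [1,3,9], [1,4,5], [1,4,9], [1,5,9], [2,6,7], [2,6,8], [2,7,8], [3,4,5], [3,4,9], [3,5,9], [4,5,9], [6,7,8]
  3-simplices (5): [1,3,4,5], [1,3,4,9], [1,3,5,9], [1,4,5,9], [3,4,5,9]

so the chain groups are C_0 ≅ Z^9, C_1 ≅ Z^16, C_2 ≅ Z^14, C_3 ≅ Z^5.

The boundary map ∂_1: C_1 → C_0 sends each edge [p,q] (with p < q) to q − p.
The 9×16 boundary matrix has rank 7 and Smith normal form diag(1,1,1,1,1,1,1).

The boundary map ∂_2: C_2 → C_1 maps a triangle to the signed sum of its edges. For instance
  ∂[2,6,8] = [6,8] − [2,8] + [2,6],
  ∂[4,5,9] = [5,9] − [4,9] + [4,5].
As a 16×14 matrix over Z this has rank 9, with invariant factors (1,1,1,1,1,1,1,1,1).

The boundary map ∂_3: C_3 → C_2 sends each 3-simplex σ to the alternating sum Σ_i (−1)^i (σ with its i-th vertex removed). For instance
  ∂[1,4,5,9] = [4,5,9] − [1,5,9] + [1,4,9] − [1,4,5],
  ∂[1,3,4,5] = [3,4,5] − [1,4,5] + [1,3,5] − [1,3,4].
As a 14×5 matrix over Z this has rank 4, with invariant factors (1,1,1,1).

Now H_k = ker ∂_k / im ∂_{k+1}, so:

  H_0: rank C_0 − rank ∂_1 = 9 − 7 = 2, and the invariant factors of ∂_1 are all 1, so H_0 ≅ Z^2.
  H_1: rank ker ∂_1 − rank ∂_2 = (16 − 7) − 9 = 0, and the invariant factors of ∂_2 are all 1, so H_1 ≅ 0.
  H_2: rank ker ∂_2 − rank ∂_3 = (14 − 9) − 4 = 1, and the invariant factors of ∂_3 are all 1, so H_2 ≅ Z.
  H_3: rank ker ∂_3 − rank ∂_4 = (5 − 4) − 0 = 1, and there is no ∂_4, so H_3 ≅ Z.

(K is a triangulation of the disjoint union of the 3-sphere S^3 and the 2-sphere S^2.)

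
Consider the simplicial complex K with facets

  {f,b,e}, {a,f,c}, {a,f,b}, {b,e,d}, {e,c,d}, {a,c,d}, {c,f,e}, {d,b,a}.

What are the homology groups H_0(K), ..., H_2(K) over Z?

Fix the vertex order a < b < c < d < e < f and write every simplex with vertices in increasing order. Then dim K = 2 and the simplices of K are:

  0-simplices (6): a, b, c, d, e, f
  1-simplices (12): ab, ac, ad, af, bd, be, bf, cd, ce, cf, de, ef
  2-simplices (8): abd, abf, acd, acf, bde, bef, cde, cef

so the chain groups are C_0 ≅ Z^6, C_1 ≅ Z^12, C_2 ≅ Z^8.

The boundary map ∂_1: C_1 → C_0 sends each edge [p,q] (with p < q) to q − p. For instance
  ∂bd = d − b.
The 6×12 boundary matrix has rank 5 and Smith normal form diag(1,1,1,1,1).

∂_2: C_2 → C_1 sends each 2-simplex [p,q,r] to [q,r] − [p,r] + [p,q]. For instance
  ∂cef = ef − cf + ce,
  ∂acf = cf − af + ac.
As a 12×8 matrix over Z this has rank 7, with invariant factors (1,1,1,1,1,1,1).

From H_k ≅ ker(∂_k) / im(∂_{k+1}) we obtain:

  H_0: rank C_0 − rank ∂_1 = 6 − 5 = 1, and the invariant factors of ∂_1 are all 1, so H_0 ≅ Z.
  H_1: rank ker ∂_1 − rank ∂_2 = (12 − 5) − 7 = 0, and the invariant factors of ∂_2 are all 1, so H_1 ≅ 0.
  H_2: rank ker ∂_2 − rank ∂_3 = (8 − 7) − 0 = 1, and there is no ∂_3, so H_2 ≅ Z.

(K is a triangulation of the 2-sphere S^2.)

H_0 ≅ Z,  H_1 = 0,  H_2 ≅ Z.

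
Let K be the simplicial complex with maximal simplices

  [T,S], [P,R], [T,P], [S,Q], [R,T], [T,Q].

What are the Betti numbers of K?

b_0 = 1, b_1 = 2.

We work with the vertex ordering P < Q < R < S < T. The simplices of K, each written with vertices in increasing order, are:

  0-simplices (5): P, Q, R, S, T
  1-simplices (6): PR, PT, QS, QT, RT, ST

giving chain groups C_0 ≅ Z^5, C_1 ≅ Z^6.

The boundary map ∂_1: C_1 → C_0 is given by ∂[p,q] = [q] − [p].
This gives a 5×6 integer matrix of rank 4; reducing to Smith normal form yields diagonal entries (1,1,1,1).

Now H_k = ker ∂_k / im ∂_{k+1}, so:

  H_0: rank C_0 − rank ∂_1 = 5 − 4 = 1, and the invariant factors of ∂_1 are all 1, so H_0 = Z.
  H_1: rank ker ∂_1 − rank ∂_2 = (6 − 4) − 0 = 2, and there is no ∂_2, so H_1 = Z^2.

Hence the Betti numbers are b_0 = 1, b_1 = 2.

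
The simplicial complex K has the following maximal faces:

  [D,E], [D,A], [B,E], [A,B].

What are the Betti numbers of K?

Order the vertices as A < B < D < E. Listing each simplex with vertices in this order, K has dimension 1 with simplices:

  0-simplices (4): A, B, D, E
  1-simplices (4): AB, AD, BE, DE

Hence C_0 ≅ Z^4, C_1 ≅ Z^4.

Boundary ∂_1: C_1 → C_0 sends each edge [p,q] (with p < q) to q − p. For instance
  ∂AD = D − A.
This gives a 4×4 integer matrix of rank 3; reducing to Smith normal form yields diagonal entries (1,1,1).

Reading off H_k = ker ∂_k / im ∂_{k+1}:

  H_0: rank C_0 − rank ∂_1 = 4 − 3 = 1, and the invariant factors of ∂_1 are all 1, so H_0 ≅ Z.
  H_1: rank ker ∂_1 − rank ∂_2 = (4 − 3) − 0 = 1, and there is no ∂_2, so H_1 ≅ Z.

As a check, the Euler characteristic is 4 − 4 = 0, which agrees with 1 − 1 = 0.

Hence the Betti numbers are b_0 = 1, b_1 = 1.

b_0 = 1, b_1 = 1.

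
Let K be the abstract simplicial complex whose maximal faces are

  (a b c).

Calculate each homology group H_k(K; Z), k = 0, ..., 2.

K has 3 vertices, 3 edges, 1 triangle.
rank ∂_0 = 0, rank ∂_1 = 2 ⇒ b_0 = 3 − 0 − 2 = 1; all invariant factors of ∂_1 are 1 so no torsion. So H_0 ≅ Z.
rank ∂_1 = 2, rank ∂_2 = 1 ⇒ b_1 = 3 − 2 − 1 = 0; all invariant factors of ∂_2 are 1 so no torsion. So H_1 ≅ 0.
rank ∂_2 = 1, rank ∂_3 = 0 ⇒ b_2 = 1 − 1 − 0 = 0. So H_2 ≅ 0.

H_0 ≅ Z,  H_1 = 0,  H_2 = 0.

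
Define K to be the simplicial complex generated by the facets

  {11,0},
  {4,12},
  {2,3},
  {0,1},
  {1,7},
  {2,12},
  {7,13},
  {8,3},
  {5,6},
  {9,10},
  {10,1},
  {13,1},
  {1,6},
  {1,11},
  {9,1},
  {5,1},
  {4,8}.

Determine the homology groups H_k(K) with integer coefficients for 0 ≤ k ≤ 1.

H_0 ≅ Z^2,  H_1 ≅ Z^5.

K has 14 vertices, 17 edges.
rank ∂_0 = 0, rank ∂_1 = 12 ⇒ b_0 = 14 − 0 − 12 = 2; all invariant factors of ∂_1 are 1 so no torsion. So H_0 ≅ Z^2.
rank ∂_1 = 12, rank ∂_2 = 0 ⇒ b_1 = 17 − 12 − 0 = 5. So H_1 ≅ Z^5.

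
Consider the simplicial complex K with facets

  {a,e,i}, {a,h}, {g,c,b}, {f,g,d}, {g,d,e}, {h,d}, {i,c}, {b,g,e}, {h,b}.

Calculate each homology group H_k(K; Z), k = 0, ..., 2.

H_0 ≅ Z,  H_1 ≅ Z^3,  H_2 = 0.

Fix the vertex order a < b < c < d < e < f < g < h < i and write every simplex with vertices in increasing order. Then dim K = 2 and the simplices of K are:

  0-simplices (9): a, b, c, d, e, f, g, h, i
  1-simplices (16): ae, ah, ai, bc, be, bg, bh, cg, ci, de, df, dg, dh, eg, ei, fg
  2-simplices (5): aei, bcg, beg, deg, dfg

giving chain groups C_0 ≅ Z^9, C_1 ≅ Z^16, C_2 ≅ Z^5.

The boundary map ∂_1: C_1 → C_0 sends each edge [p,q] (with p < q) to q − p. For instance
  ∂ai = i − a.
The resulting 9×16 matrix has rank 8, and its Smith normal form has invariant factors (1,1,1,1,1,1,1,1).

Boundary ∂_2: C_2 → C_1 acts by ∂[p,q,r] = [q,r] − [p,r] + [p,q]. For instance
  ∂deg = eg − dg + de,
  ∂dfg = fg − dg + df.
The resulting 16×5 matrix has rank 5, and its Smith normal form has invariant factors (1,1,1,1,1).

Computing H_k = (kernel of ∂_k) / (image of ∂_{k+1}):

  H_0: rank C_0 − rank ∂_1 = 9 − 8 = 1, and the invariant factors of ∂_1 are all 1, so H_0 = Z.
  H_1: rank ker ∂_1 − rank ∂_2 = (16 − 8) − 5 = 3, and the invariant factors of ∂_2 are all 1, so H_1 = Z^3.
  H_2: rank ker ∂_2 − rank ∂_3 = (5 − 5) − 0 = 0, and there is no ∂_3, so H_2 = 0.

As a check, the Euler characteristic is 9 − 16 + 5 = -2, which agrees with 1 − 3 + 0 = -2.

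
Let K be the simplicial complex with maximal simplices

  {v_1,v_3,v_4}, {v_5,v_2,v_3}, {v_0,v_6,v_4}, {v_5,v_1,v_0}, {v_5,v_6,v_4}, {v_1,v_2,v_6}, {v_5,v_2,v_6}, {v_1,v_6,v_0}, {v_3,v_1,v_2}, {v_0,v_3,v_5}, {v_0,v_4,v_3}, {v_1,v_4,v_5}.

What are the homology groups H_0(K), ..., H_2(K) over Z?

H_0 ≅ Z,  H_1 ≅ Z/2Z,  H_2 = 0.

K has 7 vertices, 18 edges, 12 triangles.
rank ∂_0 = 0, rank ∂_1 = 6 ⇒ b_0 = 7 − 0 − 6 = 1; all invariant factors of ∂_1 are 1 so no torsion. So H_0 = Z.
rank ∂_1 = 6, rank ∂_2 = 12 ⇒ b_1 = 18 − 6 − 12 = 0; ∂_2 has invariant factor(s) [2] giving torsion. So H_1 = Z/2Z.
rank ∂_2 = 12, rank ∂_3 = 0 ⇒ b_2 = 12 − 12 − 0 = 0. So H_2 = 0.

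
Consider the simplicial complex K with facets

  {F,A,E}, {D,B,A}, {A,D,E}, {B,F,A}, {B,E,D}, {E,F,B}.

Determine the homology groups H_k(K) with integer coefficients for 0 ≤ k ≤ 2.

H_0 = Z,  H_1 = 0,  H_2 = Z.

Fix the vertex order A < B < D < E < F and write every simplex with vertices in increasing order. Then dim K = 2 and the simplices of K are:

  0-simplices (5): A, B, D, E, F
  1-simplices (9): AB, AD, AE, AF, BD, BE, BF, DE, EF
  2-simplices (6): ABD, ABF, ADE, AEF, BDE, BEF

Hence C_0 ≅ Z^5, C_1 ≅ Z^9, C_2 ≅ Z^6.

Boundary ∂_1: C_1 → C_0 maps an edge to its endpoints' difference, ∂[p,q] = q − p. For instance
  ∂BD = D − B.
The 5×9 boundary matrix has rank 4 and Smith normal form diag(1,1,1,1).

The boundary map ∂_2: C_2 → C_1 sends each 2-simplex [p,q,r] to [q,r] − [p,r] + [p,q]. For instance
  ∂BEF = EF − BF + BE,
  ∂AEF = EF − AF + AE.
This gives a 9×6 integer matrix of rank 5; reducing to Smith normal form yields diagonal entries (1,1,1,1,1).

Reading off H_k = ker ∂_k / im ∂_{k+1}:

  H_0: rank C_0 − rank ∂_1 = 5 − 4 = 1, and the invariant factors of ∂_1 are all 1, so H_0 = Z.
  H_1: rank ker ∂_1 − rank ∂_2 = (9 − 4) − 5 = 0, and the invariant factors of ∂_2 are all 1, so H_1 = 0.
  H_2: rank ker ∂_2 − rank ∂_3 = (6 − 5) − 0 = 1, and there is no ∂_3, so H_2 = Z.

As a check, the Euler characteristic is 5 − 9 + 6 = 2, which agrees with 1 − 0 + 1 = 2.
(K is a triangulation of the 2-sphere S^2.)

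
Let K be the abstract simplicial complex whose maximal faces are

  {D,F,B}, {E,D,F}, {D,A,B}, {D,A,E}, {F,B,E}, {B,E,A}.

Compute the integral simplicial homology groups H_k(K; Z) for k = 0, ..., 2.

H_0 = Z,  H_1 = 0,  H_2 = Z.

We work with the vertex ordering A < B < D < E < F. The simplices of K, each written with vertices in increasing order, are:

  0-simplices (5): A, B, D, E, F
  1-simplices (9): AB, AD, AE, BD, BE, BF, DE, DF, EF
  2-simplices (6): ABD, ABE, ADE, BDF, BEF, DEF

so the chain groups are C_0 ≅ Z^5, C_1 ≅ Z^9, C_2 ≅ Z^6.

Boundary ∂_1: C_1 → C_0 maps an edge to its endpoints' difference, ∂[p,q] = q − p. For instance
  ∂DE = E − D.
The 5×9 boundary matrix has rank 4 and Smith normal form diag(1,1,1,1).

∂_2: C_2 → C_1 acts by ∂[p,q,r] = [q,r] − [p,r] + [p,q]. For instance
  ∂ADE = DE − AE + AD,
  ∂ABE = BE − AE + AB.
The 9×6 boundary matrix has rank 5 and Smith normal form diag(1,1,1,1,1).

From H_k ≅ ker(∂_k) / im(∂_{k+1}) we obtain:

  H_0: rank C_0 − rank ∂_1 = 5 − 4 = 1, and the invariant factors of ∂_1 are all 1, so H_0 ≅ Z.
  H_1: rank ker ∂_1 − rank ∂_2 = (9 − 4) − 5 = 0, and the invariant factors of ∂_2 are all 1, so H_1 ≅ 0.
  H_2: rank ker ∂_2 − rank ∂_3 = (6 − 5) − 0 = 1, and there is no ∂_3, so H_2 ≅ Z.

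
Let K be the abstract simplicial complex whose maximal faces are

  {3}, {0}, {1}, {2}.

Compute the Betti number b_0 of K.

Order the vertices as 0 < 1 < 2 < 3. Listing each simplex with vertices in this order, K has dimension 0 with simplices:

  0-simplices (4): [0], [1], [2], [3]

Hence C_0 ≅ Z^4.

Computing H_k = (kernel of ∂_k) / (image of ∂_{k+1}):

  H_0: rank C_0 − rank ∂_1 = 4 − 0 = 4, and there is no ∂_1, so H_0 ≅ Z^4.

(K is a triangulation of a set of 4 points.)

Hence the Betti numbers are b_0 = 4.

b_0 = 4.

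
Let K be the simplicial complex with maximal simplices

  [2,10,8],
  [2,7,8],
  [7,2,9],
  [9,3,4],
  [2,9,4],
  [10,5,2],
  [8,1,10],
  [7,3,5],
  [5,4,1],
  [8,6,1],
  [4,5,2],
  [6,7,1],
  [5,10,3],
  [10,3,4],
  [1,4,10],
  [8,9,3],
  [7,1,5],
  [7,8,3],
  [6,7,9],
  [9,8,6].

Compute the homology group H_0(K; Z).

H_0 = Z.

K has 10 vertices, 30 edges, 20 triangles.
rank ∂_0 = 0, rank ∂_1 = 9 ⇒ b_0 = 10 − 0 − 9 = 1; all invariant factors of ∂_1 are 1 so no torsion. So H_0 = Z.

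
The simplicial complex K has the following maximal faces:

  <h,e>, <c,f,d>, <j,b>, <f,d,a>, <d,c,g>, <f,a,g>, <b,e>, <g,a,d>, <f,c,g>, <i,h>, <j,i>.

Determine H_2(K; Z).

Fix the vertex order a < b < c < d < e < f < g < h < i < j and write every simplex with vertices in increasing order. Then dim K = 2 and the simplices of K are:

  0-simplices (10): a, b, c, d, e, f, g, h, i, j
  1-simplices (14): ad, af, ag, be, bj, cd, cf, cg, df, dg, eh, fg, hi, ij
  2-simplices (6): adf, adg, afg, cdf, cdg, cfg

Hence C_0 ≅ Z^10, C_1 ≅ Z^14, C_2 ≅ Z^6.

∂_1: C_1 → C_0 maps an edge to its endpoints' difference, ∂[p,q] = q − p. For instance
  ∂af = f − a.
The resulting 10×14 matrix has rank 8, and its Smith normal form has invariant factors (1,1,1,1,1,1,1,1).

Boundary ∂_2: C_2 → C_1 maps a triangle to the signed sum of its edges. For instance
  ∂adf = df − af + ad,
  ∂cdg = dg − cg + cd.
The 14×6 boundary matrix has rank 5 and Smith normal form diag(1,1,1,1,1).

Computing H_k = (kernel of ∂_k) / (image of ∂_{k+1}):

  H_2: rank ker ∂_2 − rank ∂_3 = (6 − 5) − 0 = 1, and there is no ∂_3, so H_2 = Z.

(K is a triangulation of the disjoint union of the circle S^1 and the 2-sphere S^2.)

H_2 ≅ Z.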